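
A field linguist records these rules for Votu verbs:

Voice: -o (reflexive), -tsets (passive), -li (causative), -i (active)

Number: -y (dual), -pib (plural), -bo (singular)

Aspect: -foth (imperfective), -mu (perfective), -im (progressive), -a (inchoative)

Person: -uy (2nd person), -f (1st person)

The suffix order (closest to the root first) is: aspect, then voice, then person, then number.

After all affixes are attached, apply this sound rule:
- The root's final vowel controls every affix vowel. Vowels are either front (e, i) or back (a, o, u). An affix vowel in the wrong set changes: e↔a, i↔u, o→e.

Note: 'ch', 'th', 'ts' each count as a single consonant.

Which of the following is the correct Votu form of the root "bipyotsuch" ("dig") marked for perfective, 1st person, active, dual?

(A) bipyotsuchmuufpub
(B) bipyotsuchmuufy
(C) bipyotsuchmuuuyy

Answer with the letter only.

B

Attach aspect perfective -mu → bipyotsuchmu.
Attach voice active -i → bipyotsuchmui.
Attach person 1st person -f → bipyotsuchmuif.
Attach number dual -y → bipyotsuchmuify.
Apply vowel harmony: bipyotsuchmuify → bipyotsuchmuufy.
So the correct form is bipyotsuchmuufy, option (B).
(C) bipyotsuchmuuuyy is wrong: it uses 2nd person instead of 1st person for person.
(A) bipyotsuchmuufpub is wrong: it uses plural instead of dual for number.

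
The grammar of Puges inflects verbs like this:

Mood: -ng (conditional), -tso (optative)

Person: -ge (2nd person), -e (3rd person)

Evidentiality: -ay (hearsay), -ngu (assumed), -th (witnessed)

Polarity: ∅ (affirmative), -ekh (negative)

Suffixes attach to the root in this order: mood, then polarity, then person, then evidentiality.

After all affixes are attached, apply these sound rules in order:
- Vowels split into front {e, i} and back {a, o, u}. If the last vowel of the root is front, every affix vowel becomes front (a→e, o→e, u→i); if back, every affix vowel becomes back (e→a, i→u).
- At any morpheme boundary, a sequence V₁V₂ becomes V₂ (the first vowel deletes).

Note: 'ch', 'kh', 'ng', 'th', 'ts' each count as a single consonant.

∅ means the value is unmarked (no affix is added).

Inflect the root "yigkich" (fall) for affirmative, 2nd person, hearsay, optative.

yigkichtsegey

Attach mood optative -tso → yigkichtso.
polarity = affirmative: zero marking, form stays yigkichtso.
Attach person 2nd person -ge → yigkichtsoge.
Attach evidentiality hearsay -ay → yigkichtsogeay.
Apply vowel harmony: yigkichtsogeay → yigkichtsegeey.
Apply vowel deletion: yigkichtsegeey → yigkichtsegey.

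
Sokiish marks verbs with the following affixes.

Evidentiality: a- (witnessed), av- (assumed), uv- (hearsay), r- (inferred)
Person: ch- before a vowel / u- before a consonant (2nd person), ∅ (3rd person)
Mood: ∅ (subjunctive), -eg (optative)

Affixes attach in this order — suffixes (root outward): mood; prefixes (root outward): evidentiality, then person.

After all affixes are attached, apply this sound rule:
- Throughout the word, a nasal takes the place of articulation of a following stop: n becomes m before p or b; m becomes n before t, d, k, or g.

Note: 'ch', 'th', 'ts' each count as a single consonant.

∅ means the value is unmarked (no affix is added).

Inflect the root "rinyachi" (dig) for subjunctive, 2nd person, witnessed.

charinyachi

Attach evidentiality witnessed a- → arinyachi.
mood = subjunctive: zero marking, form stays arinyachi.
Attach person 2nd person ch- (before vowel 'a') → charinyachi.
Nasal assimilation: no change.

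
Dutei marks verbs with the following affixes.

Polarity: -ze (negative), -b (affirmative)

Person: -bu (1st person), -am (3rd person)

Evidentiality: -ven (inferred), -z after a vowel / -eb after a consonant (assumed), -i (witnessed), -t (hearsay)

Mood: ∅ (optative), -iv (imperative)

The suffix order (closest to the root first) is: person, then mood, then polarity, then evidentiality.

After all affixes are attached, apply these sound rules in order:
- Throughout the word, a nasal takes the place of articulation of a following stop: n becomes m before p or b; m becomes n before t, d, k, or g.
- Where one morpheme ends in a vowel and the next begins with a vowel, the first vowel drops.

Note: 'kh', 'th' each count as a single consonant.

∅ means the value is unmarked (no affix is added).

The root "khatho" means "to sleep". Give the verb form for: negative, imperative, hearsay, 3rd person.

Attach person 3rd person -am → khathoam.
Attach mood imperative -iv → khathoamiv.
Attach polarity negative -ze → khathoamivze.
Attach evidentiality hearsay -t → khathoamivzet.
Nasal assimilation: no change.
Apply vowel deletion: khathoamivzet → khathamivzet.

khathamivzet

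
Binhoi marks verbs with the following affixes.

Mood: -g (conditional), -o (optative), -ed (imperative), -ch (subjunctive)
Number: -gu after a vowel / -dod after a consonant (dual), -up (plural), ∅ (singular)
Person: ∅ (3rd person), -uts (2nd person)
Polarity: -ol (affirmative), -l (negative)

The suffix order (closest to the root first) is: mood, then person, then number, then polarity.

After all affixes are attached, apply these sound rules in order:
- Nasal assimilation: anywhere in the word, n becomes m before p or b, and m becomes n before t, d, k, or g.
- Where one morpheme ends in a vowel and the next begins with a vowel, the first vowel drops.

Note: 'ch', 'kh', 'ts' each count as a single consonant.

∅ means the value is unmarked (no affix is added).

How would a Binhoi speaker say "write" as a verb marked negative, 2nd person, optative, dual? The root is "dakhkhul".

dakhkhulutsdodl

Attach mood optative -o → dakhkhulo.
Attach person 2nd person -uts → dakhkhulouts.
Attach number dual -dod (after consonant 'ts') → dakhkhuloutsdod.
Attach polarity negative -l → dakhkhuloutsdodl.
Nasal assimilation: no change.
Apply vowel deletion: dakhkhuloutsdodl → dakhkhulutsdodl.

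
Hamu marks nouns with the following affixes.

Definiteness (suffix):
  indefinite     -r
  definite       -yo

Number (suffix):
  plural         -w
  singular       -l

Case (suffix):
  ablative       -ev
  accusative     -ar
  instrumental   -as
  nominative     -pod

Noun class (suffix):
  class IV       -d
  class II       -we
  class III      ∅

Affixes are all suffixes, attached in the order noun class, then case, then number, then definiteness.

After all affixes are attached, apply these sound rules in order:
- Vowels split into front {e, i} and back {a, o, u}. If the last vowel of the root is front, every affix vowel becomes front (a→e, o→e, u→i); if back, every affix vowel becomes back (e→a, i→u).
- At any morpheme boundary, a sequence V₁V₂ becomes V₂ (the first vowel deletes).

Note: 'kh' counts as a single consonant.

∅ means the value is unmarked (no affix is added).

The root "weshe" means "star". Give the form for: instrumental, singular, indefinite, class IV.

weshedeslr

Attach noun class class IV -d → weshed.
Attach case instrumental -as → weshedas.
Attach number singular -l → weshedasl.
Attach definiteness indefinite -r → weshedaslr.
Apply vowel harmony: weshedaslr → weshedeslr.
Vowel deletion: no change.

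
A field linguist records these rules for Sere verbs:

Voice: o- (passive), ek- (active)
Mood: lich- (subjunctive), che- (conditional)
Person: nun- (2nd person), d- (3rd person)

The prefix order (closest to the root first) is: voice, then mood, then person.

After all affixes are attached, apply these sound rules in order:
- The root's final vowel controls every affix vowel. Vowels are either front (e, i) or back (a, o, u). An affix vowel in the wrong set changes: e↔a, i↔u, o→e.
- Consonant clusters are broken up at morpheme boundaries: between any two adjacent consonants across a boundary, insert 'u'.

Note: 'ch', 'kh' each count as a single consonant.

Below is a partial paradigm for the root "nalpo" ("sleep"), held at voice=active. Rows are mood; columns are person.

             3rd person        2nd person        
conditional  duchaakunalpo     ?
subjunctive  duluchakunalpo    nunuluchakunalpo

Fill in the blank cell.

Attach voice active ek- → eknalpo.
Attach mood conditional che- → cheeknalpo.
Attach person 2nd person nun- → nuncheeknalpo.
Apply vowel harmony: nuncheeknalpo → nunchaaknalpo.
Apply epenthesis: nunchaaknalpo → nunuchaakunalpo.

nunuchaakunalpo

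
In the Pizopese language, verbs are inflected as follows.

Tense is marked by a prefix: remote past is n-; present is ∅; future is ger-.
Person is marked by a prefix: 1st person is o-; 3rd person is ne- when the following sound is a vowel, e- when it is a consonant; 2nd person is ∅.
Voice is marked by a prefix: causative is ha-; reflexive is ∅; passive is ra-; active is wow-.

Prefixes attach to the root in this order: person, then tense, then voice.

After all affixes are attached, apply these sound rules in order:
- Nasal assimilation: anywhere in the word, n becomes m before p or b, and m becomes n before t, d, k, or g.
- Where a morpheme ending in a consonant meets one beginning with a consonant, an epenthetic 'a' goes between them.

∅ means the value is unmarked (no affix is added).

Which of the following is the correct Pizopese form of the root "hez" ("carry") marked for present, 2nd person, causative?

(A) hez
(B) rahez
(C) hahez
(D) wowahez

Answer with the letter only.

C

person = 2nd person: zero marking, form stays hez.
tense = present: zero marking, form stays hez.
Attach voice causative ha- → hahez.
Nasal assimilation: no change.
Epenthesis: no change.
So the correct form is hahez, option (C).
(A) hez is wrong: it uses reflexive instead of causative for voice.
(D) wowahez is wrong: it uses active instead of causative for voice.
(B) rahez is wrong: it uses passive instead of causative for voice.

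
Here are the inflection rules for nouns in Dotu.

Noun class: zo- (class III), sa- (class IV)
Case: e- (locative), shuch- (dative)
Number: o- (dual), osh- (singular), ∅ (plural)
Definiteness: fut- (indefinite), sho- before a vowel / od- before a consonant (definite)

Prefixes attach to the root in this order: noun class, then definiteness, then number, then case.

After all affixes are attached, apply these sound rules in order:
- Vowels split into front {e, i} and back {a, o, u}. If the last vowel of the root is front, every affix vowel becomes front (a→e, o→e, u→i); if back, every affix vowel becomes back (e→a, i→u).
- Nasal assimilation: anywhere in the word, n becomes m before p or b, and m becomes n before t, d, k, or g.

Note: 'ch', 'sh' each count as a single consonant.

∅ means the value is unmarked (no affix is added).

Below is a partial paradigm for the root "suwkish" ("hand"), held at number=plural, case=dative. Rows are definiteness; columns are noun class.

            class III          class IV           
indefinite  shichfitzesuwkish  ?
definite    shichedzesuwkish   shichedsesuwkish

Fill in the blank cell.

Attach noun class class IV sa- → sasuwkish.
Attach definiteness indefinite fut- → futsasuwkish.
number = plural: zero marking, form stays futsasuwkish.
Attach case dative shuch- → shuchfutsasuwkish.
Apply vowel harmony: shuchfutsasuwkish → shichfitsesuwkish.
Nasal assimilation: no change.

shichfitsesuwkish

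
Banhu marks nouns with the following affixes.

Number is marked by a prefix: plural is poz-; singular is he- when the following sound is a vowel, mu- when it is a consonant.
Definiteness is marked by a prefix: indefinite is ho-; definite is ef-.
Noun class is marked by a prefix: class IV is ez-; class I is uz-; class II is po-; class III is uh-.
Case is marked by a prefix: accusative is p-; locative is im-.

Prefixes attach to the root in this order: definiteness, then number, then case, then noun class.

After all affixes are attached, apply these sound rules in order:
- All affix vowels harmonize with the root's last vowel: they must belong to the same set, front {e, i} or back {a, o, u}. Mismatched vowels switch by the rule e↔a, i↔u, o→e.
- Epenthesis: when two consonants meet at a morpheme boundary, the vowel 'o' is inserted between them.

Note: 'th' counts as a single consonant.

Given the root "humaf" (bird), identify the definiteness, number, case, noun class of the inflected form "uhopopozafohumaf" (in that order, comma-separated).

definite, plural, accusative, class III

Segment: uh-p-poz-ef-humaf.
definiteness: ef- → definite.
number: poz- → plural.
case: p- → accusative.
noun class: uh- → class III.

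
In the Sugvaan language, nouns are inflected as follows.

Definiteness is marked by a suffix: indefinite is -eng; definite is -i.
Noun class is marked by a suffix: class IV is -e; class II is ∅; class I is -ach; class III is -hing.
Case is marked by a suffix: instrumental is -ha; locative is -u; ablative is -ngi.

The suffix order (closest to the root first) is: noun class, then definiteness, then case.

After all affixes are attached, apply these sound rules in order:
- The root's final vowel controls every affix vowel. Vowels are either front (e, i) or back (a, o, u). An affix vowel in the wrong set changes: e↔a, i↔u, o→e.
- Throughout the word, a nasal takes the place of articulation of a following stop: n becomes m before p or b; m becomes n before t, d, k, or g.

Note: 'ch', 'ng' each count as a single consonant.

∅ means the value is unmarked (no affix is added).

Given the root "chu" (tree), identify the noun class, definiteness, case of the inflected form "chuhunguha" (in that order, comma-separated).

class III, definite, instrumental

Segment: chu-hing-i-ha.
noun class: -hing → class III.
definiteness: -i → definite.
case: -ha → instrumental.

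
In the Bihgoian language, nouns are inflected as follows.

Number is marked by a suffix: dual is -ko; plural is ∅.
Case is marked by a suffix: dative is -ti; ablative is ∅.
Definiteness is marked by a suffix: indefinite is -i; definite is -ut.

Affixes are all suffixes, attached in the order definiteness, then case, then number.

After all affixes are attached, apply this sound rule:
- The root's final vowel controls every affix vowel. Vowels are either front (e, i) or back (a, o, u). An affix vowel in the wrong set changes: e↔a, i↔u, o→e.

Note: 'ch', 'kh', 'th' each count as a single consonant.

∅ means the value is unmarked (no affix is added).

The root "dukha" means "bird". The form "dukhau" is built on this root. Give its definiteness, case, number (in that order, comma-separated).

Segment: dukha-i.
definiteness: -i → indefinite.
case: ∅ → ablative.
number: ∅ → plural.

indefinite, ablative, plural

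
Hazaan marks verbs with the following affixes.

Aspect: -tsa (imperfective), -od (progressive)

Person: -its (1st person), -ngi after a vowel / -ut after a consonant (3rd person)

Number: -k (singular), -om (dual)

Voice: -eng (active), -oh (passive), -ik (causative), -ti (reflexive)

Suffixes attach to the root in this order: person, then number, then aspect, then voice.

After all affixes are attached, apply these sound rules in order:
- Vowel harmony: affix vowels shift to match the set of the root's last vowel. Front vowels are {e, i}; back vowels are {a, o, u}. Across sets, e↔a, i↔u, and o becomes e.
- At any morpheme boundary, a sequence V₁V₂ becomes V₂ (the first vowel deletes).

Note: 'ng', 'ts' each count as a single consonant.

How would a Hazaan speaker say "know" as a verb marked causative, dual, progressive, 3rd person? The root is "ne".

nengemedik

Attach person 3rd person -ngi (after vowel 'e') → nengi.
Attach number dual -om → nengiom.
Attach aspect progressive -od → nengiomod.
Attach voice causative -ik → nengiomodik.
Apply vowel harmony: nengiomodik → nengiemedik.
Apply vowel deletion: nengiemedik → nengemedik.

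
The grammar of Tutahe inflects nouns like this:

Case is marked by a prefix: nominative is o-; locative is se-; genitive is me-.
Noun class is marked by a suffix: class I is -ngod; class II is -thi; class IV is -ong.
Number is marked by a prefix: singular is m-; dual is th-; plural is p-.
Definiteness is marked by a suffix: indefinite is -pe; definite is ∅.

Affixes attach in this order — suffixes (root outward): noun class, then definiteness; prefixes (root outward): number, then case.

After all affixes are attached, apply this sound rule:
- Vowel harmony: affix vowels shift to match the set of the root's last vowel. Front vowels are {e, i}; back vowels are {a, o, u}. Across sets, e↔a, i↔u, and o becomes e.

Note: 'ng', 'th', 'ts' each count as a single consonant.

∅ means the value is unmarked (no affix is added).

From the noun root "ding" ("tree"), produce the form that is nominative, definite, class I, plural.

epdingnged

Attach noun class class I -ngod → dingngod.
Attach number plural p- → pdingngod.
definiteness = definite: zero marking, form stays pdingngod.
Attach case nominative o- → opdingngod.
Apply vowel harmony: opdingngod → epdingnged.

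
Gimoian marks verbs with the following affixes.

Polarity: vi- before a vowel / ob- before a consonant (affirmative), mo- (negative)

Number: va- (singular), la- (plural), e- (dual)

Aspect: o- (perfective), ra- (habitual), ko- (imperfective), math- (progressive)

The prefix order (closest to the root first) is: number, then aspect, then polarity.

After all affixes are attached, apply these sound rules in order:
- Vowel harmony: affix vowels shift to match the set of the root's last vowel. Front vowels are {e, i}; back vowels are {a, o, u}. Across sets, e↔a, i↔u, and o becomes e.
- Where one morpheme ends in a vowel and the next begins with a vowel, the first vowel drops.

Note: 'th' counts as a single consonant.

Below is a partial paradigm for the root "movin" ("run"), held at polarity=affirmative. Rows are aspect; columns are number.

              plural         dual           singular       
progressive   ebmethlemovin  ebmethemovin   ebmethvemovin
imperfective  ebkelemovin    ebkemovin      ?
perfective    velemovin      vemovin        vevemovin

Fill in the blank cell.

ebkevemovin

Attach number singular va- → vamovin.
Attach aspect imperfective ko- → kovamovin.
Attach polarity affirmative ob- (before consonant 'k') → obkovamovin.
Apply vowel harmony: obkovamovin → ebkevemovin.
Vowel deletion: no change.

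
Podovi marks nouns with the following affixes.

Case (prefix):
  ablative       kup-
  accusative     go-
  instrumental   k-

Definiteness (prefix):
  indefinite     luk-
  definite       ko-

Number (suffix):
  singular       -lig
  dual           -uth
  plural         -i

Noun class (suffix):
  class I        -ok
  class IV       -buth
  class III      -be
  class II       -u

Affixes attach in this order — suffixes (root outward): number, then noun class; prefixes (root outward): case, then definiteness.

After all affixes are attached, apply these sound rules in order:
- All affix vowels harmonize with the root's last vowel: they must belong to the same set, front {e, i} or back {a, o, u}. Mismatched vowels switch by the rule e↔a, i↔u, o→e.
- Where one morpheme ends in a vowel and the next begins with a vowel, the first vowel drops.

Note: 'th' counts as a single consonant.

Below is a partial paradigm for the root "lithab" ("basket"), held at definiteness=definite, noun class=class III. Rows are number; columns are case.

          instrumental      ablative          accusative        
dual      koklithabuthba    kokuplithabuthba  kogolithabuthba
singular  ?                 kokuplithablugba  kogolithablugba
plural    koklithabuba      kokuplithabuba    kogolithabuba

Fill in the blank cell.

koklithablugba

Attach number singular -lig → lithablig.
Attach case instrumental k- → klithablig.
Attach definiteness definite ko- → koklithablig.
Attach noun class class III -be → koklithabligbe.
Apply vowel harmony: koklithabligbe → koklithablugba.
Vowel deletion: no change.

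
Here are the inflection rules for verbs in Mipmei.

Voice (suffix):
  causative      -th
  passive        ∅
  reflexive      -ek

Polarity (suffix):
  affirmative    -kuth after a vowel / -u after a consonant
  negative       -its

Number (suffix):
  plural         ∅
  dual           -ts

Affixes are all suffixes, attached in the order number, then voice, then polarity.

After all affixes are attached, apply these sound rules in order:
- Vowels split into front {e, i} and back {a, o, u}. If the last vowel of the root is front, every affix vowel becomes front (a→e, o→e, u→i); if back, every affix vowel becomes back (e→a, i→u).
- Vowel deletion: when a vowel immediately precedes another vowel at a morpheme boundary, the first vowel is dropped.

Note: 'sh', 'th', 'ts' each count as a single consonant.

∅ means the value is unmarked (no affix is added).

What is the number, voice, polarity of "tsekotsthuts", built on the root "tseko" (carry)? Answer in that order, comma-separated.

dual, causative, negative

Segment: tseko-ts-th-its.
number: -ts → dual.
voice: -th → causative.
polarity: -its → negative.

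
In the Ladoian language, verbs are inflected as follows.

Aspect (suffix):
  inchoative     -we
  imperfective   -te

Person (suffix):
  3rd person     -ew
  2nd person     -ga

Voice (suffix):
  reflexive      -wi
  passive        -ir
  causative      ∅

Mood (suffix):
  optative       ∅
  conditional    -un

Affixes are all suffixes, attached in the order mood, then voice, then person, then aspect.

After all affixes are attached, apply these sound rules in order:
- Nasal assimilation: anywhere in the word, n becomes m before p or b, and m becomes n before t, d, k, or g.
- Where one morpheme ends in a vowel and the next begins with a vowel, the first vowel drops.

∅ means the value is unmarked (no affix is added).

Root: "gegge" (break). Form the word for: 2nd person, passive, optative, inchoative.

geggirgawe

mood = optative: zero marking, form stays gegge.
Attach voice passive -ir → geggeir.
Attach person 2nd person -ga → geggeirga.
Attach aspect inchoative -we → geggeirgawe.
Nasal assimilation: no change.
Apply vowel deletion: geggeirgawe → geggirgawe.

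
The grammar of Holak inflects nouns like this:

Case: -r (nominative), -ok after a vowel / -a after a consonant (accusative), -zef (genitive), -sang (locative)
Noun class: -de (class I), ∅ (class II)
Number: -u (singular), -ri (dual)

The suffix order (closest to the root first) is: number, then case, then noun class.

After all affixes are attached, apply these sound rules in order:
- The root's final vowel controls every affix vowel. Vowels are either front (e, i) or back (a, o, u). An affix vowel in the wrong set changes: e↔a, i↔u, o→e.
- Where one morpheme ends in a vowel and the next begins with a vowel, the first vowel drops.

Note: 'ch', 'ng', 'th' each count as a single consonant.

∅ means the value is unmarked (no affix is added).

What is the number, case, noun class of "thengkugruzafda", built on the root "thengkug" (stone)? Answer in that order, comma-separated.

dual, genitive, class I

Segment: thengkug-ri-zef-de.
number: -ri → dual.
case: -zef → genitive.
noun class: -de → class I.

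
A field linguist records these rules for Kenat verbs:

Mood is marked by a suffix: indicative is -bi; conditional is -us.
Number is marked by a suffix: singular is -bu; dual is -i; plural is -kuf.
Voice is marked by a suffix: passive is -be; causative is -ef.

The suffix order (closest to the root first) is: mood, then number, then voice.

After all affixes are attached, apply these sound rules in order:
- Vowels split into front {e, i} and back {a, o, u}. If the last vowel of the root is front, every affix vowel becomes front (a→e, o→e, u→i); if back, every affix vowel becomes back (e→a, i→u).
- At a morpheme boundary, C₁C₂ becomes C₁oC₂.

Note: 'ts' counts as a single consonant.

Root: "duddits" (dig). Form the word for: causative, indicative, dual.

dudditsobiief

Attach mood indicative -bi → dudditsbi.
Attach number dual -i → dudditsbii.
Attach voice causative -ef → dudditsbiief.
Vowel harmony: no change.
Apply epenthesis: dudditsbiief → dudditsobiief.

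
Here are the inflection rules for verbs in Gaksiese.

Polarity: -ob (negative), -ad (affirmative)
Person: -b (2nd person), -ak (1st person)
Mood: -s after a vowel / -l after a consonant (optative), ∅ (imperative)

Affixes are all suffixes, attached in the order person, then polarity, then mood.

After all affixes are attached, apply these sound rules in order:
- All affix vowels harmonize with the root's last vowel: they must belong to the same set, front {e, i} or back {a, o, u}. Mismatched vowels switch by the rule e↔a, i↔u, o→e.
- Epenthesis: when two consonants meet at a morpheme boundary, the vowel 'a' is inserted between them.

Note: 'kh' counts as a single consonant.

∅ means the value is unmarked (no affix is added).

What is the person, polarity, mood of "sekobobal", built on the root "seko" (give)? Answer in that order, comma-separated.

2nd person, negative, optative

Segment: seko-b-ob-l.
person: -b → 2nd person.
polarity: -ob → negative.
mood: -s/l → optative.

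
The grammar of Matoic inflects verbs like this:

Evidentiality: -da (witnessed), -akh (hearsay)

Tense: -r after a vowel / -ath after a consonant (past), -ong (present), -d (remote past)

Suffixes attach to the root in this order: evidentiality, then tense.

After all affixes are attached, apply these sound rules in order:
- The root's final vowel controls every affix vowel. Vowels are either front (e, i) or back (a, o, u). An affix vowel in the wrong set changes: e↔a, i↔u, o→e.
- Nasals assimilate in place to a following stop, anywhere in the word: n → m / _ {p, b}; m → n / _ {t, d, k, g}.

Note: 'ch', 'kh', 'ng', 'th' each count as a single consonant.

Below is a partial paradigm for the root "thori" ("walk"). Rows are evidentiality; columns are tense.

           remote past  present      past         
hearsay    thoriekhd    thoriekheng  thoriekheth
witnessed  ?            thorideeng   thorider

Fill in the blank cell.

thorided

Attach evidentiality witnessed -da → thorida.
Attach tense remote past -d → thoridad.
Apply vowel harmony: thoridad → thorided.
Nasal assimilation: no change.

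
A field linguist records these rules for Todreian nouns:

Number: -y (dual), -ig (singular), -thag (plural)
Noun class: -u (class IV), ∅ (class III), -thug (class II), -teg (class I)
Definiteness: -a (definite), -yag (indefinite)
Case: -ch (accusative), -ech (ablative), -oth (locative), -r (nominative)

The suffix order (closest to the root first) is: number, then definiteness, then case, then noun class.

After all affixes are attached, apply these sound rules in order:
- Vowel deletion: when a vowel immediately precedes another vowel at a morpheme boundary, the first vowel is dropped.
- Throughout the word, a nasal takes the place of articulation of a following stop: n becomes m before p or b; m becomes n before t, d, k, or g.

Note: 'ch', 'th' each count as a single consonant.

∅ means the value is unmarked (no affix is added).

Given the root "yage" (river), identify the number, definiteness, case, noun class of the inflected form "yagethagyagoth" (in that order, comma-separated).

plural, indefinite, locative, class III

Segment: yage-thag-yag-oth.
number: -thag → plural.
definiteness: -yag → indefinite.
case: -oth → locative.
noun class: ∅ → class III.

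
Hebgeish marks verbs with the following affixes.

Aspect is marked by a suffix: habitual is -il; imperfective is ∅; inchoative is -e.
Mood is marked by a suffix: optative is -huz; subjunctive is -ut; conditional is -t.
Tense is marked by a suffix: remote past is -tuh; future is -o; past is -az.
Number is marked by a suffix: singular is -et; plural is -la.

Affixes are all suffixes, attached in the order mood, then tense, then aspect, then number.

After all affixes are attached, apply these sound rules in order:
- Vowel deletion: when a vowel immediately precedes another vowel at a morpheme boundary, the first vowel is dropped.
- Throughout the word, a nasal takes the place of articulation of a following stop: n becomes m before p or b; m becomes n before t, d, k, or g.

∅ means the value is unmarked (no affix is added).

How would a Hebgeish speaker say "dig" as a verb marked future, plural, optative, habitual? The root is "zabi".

zabihuzilla

Attach mood optative -huz → zabihuz.
Attach tense future -o → zabihuzo.
Attach aspect habitual -il → zabihuzoil.
Attach number plural -la → zabihuzoilla.
Apply vowel deletion: zabihuzoilla → zabihuzilla.
Nasal assimilation: no change.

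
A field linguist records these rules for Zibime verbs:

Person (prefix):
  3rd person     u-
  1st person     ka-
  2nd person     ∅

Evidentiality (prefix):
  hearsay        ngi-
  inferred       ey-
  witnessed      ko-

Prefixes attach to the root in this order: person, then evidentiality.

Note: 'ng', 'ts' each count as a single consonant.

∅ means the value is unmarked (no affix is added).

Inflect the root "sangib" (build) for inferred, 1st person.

eykasangib

Attach person 1st person ka- → kasangib.
Attach evidentiality inferred ey- → eykasangib.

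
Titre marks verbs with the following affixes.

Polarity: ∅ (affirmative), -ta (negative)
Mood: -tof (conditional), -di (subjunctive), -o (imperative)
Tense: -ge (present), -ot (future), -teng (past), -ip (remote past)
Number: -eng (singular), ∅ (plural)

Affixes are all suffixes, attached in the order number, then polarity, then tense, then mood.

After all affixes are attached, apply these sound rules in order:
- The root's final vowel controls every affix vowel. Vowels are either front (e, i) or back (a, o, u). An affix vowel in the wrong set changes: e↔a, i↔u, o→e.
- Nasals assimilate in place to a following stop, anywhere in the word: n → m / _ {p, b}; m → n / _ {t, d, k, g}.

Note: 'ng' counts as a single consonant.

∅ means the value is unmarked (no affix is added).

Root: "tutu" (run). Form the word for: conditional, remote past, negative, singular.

Attach number singular -eng → tutueng.
Attach polarity negative -ta → tutuengta.
Attach tense remote past -ip → tutuengtaip.
Attach mood conditional -tof → tutuengtaiptof.
Apply vowel harmony: tutuengtaiptof → tutuangtauptof.
Nasal assimilation: no change.

tutuangtauptof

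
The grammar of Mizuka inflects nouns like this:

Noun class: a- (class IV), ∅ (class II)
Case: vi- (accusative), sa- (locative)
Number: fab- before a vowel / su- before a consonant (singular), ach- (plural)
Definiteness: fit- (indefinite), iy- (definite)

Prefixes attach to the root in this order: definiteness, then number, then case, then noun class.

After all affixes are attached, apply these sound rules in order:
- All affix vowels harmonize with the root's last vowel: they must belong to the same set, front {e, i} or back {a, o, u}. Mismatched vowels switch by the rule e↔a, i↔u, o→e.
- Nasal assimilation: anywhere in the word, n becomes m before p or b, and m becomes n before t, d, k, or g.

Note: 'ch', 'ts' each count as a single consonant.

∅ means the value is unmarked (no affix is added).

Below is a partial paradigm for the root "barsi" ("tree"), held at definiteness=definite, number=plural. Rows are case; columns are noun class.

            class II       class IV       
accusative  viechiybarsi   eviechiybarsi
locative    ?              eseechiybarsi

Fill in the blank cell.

seechiybarsi

Attach definiteness definite iy- → iybarsi.
Attach number plural ach- → achiybarsi.
Attach case locative sa- → saachiybarsi.
noun class = class II: zero marking, form stays saachiybarsi.
Apply vowel harmony: saachiybarsi → seechiybarsi.
Nasal assimilation: no change.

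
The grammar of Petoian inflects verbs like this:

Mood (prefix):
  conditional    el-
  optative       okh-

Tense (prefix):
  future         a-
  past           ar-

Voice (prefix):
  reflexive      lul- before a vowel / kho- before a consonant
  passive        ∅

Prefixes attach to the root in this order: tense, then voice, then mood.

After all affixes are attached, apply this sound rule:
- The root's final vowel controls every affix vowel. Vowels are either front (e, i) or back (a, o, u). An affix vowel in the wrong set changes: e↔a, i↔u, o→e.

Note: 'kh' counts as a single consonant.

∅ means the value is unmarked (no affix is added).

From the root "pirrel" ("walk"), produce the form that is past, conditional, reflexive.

ellilerpirrel

Attach tense past ar- → arpirrel.
Attach voice reflexive lul- (before vowel 'a') → lularpirrel.
Attach mood conditional el- → ellularpirrel.
Apply vowel harmony: ellularpirrel → ellilerpirrel.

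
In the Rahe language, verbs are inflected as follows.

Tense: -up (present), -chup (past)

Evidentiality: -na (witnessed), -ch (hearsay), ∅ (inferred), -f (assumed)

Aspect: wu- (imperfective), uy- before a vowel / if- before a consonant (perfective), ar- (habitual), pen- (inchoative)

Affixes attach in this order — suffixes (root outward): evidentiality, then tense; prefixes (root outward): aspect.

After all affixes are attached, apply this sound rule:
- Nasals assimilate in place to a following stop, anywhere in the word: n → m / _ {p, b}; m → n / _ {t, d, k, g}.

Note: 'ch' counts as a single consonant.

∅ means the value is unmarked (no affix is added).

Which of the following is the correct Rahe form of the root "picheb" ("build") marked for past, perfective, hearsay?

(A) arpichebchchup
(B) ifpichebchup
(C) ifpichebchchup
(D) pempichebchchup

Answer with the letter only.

Attach evidentiality hearsay -ch → pichebch.
Attach aspect perfective if- (before consonant 'p') → ifpichebch.
Attach tense past -chup → ifpichebchchup.
Nasal assimilation: no change.
So the correct form is ifpichebchchup, option (C).
(A) arpichebchchup is wrong: it uses habitual instead of perfective for aspect.
(B) ifpichebchup is wrong: it uses inferred instead of hearsay for evidentiality.
(D) pempichebchchup is wrong: it uses inchoative instead of perfective for aspect.

C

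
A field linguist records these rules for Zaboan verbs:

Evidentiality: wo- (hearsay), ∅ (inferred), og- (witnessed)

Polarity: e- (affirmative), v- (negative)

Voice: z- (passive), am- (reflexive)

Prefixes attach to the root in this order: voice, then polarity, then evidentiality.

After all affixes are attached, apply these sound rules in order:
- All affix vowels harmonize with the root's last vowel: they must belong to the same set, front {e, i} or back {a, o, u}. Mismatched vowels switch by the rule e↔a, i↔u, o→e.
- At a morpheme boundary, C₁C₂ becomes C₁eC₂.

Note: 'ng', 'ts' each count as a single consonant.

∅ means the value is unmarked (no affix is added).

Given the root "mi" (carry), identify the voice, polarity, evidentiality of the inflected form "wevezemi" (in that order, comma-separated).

passive, negative, hearsay

Segment: wo-v-z-mi.
voice: z- → passive.
polarity: v- → negative.
evidentiality: wo- → hearsay.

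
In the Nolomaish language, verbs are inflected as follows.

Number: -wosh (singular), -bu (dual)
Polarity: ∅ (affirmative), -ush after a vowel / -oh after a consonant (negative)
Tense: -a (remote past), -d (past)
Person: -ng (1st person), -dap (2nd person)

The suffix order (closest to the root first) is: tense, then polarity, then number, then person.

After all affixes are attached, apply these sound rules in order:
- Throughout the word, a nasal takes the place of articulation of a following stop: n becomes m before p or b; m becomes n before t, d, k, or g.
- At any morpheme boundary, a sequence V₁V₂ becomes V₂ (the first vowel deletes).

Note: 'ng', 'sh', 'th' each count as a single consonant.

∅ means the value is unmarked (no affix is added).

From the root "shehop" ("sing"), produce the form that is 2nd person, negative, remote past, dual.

Attach tense remote past -a → shehopa.
Attach polarity negative -ush (after vowel 'a') → shehopaush.
Attach number dual -bu → shehopaushbu.
Attach person 2nd person -dap → shehopaushbudap.
Nasal assimilation: no change.
Apply vowel deletion: shehopaushbudap → shehopushbudap.

shehopushbudap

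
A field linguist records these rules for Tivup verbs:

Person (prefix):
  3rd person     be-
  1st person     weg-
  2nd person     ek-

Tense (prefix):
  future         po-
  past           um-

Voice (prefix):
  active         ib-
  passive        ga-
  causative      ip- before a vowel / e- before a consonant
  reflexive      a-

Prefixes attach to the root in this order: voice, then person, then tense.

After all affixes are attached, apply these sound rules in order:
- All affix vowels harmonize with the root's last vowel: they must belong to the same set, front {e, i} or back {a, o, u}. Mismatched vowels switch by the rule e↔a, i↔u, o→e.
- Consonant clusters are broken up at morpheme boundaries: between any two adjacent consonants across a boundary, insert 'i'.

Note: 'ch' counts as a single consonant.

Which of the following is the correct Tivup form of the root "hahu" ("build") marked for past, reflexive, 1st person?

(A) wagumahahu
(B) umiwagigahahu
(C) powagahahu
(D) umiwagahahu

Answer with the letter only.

D

Attach voice reflexive a- → ahahu.
Attach person 1st person weg- → wegahahu.
Attach tense past um- → umwegahahu.
Apply vowel harmony: umwegahahu → umwagahahu.
Apply epenthesis: umwagahahu → umiwagahahu.
So the correct form is umiwagahahu, option (D).
(A) wagumahahu is wrong: it has the affixes in the wrong order.
(B) umiwagigahahu is wrong: it uses passive instead of reflexive for voice.
(C) powagahahu is wrong: it uses future instead of past for tense.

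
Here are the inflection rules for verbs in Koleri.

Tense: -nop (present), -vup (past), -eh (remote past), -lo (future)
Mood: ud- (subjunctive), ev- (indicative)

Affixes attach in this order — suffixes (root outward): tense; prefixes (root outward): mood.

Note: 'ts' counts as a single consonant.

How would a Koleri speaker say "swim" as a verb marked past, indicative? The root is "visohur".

evvisohurvup

Attach mood indicative ev- → evvisohur.
Attach tense past -vup → evvisohurvup.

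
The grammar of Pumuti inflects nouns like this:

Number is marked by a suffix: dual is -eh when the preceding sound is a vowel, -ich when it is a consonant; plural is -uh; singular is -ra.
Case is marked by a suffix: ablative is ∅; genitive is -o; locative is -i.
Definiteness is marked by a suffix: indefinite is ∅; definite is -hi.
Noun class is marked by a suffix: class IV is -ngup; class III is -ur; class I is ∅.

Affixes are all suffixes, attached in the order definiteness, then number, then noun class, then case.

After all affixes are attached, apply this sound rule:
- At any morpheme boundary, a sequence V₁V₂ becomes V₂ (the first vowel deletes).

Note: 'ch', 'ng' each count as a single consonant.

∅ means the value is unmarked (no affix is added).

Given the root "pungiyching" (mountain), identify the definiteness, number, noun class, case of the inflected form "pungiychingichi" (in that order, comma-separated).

indefinite, dual, class I, locative

Segment: pungiyching-ich-i.
definiteness: ∅ → indefinite.
number: -eh/ich → dual.
noun class: ∅ → class I.
case: -i → locative.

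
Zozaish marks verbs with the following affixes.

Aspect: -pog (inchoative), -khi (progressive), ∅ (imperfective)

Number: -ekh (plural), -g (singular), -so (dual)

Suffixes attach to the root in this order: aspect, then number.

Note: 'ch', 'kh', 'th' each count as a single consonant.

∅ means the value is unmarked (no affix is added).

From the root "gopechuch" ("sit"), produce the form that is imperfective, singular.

gopechuchg

aspect = imperfective: zero marking, form stays gopechuch.
Attach number singular -g → gopechuchg.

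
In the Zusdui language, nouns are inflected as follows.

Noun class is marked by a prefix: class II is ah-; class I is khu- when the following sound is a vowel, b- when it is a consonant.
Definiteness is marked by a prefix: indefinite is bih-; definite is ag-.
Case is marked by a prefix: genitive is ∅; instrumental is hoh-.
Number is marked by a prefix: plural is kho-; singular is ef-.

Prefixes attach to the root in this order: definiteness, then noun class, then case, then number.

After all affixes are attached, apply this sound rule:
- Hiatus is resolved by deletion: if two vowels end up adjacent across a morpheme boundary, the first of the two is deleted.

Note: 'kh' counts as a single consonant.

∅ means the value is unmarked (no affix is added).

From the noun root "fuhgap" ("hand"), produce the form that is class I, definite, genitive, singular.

Attach definiteness definite ag- → agfuhgap.
Attach noun class class I khu- (before vowel 'a') → khuagfuhgap.
case = genitive: zero marking, form stays khuagfuhgap.
Attach number singular ef- → efkhuagfuhgap.
Apply vowel deletion: efkhuagfuhgap → efkhagfuhgap.

efkhagfuhgap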